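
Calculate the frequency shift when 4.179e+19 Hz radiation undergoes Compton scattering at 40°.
3.064e+18 Hz (decrease)

Convert frequency to wavelength (c = 299792458 m/s):
λ₀ = c/f₀ = 299792458/4.179e+19 = 7.1737846e-12 m = 7.1738 pm

Calculate Compton shift:
Δλ = λ_C(1 - cos(40°)) = 0.5676 pm

Final wavelength:
λ' = λ₀ + Δλ = 7.1738 + 0.5676 = 7.7414 pm

Final frequency:
f' = c/λ' = 299792458/7.7414334e-12 = 3.8725704e+19 Hz

Frequency shift (decrease):
Δf = f₀ - f' = 4.179e+19 - 3.8725704e+19 = 3.064e+18 Hz

(Intermediate values are shown rounded; full precision is carried through to the final answer.)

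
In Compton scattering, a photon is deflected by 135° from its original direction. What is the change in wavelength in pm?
4.1420 pm

Using the Compton scattering formula:
Δλ = λ_C(1 - cos θ)

where λ_C = h/(m_e·c) ≈ 2.4263 pm is the Compton wavelength of an electron.

For θ = 135°:
cos(135°) = -0.7071
1 - cos(135°) = 1.7071

Δλ = 2.4263 × 1.7071
Δλ = 4.1420 pm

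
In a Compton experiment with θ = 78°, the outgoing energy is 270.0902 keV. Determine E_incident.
464.6001 keV

Convert final energy to wavelength (hc ≈ 1239.842 keV·pm):
λ' = hc/E' = 1239.842 / 270.0902 = 4.5905 pm

Calculate the Compton shift:
Δλ = λ_C(1 - cos(78°))
Δλ = 2.4263 × (1 - cos(78°))
Δλ = 1.9219 pm

Initial wavelength:
λ = λ' - Δλ = 4.5905 - 1.9219 = 2.6686 pm

Initial energy:
E = hc/λ = 1239.842 / 2.6686 = 464.6001 keV

(Intermediate values are shown rounded; full precision is carried through to the final answer.)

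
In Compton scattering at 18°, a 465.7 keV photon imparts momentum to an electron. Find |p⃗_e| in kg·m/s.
7.6925e-23 kg·m/s

The electron is initially at rest, so by conservation of momentum:
p⃗_e = p⃗₀ − p⃗'  (incident photon momentum minus scattered photon momentum)

Photon momentum magnitudes (p = h/λ = E/c):
λ₀ = hc/E₀ = 2.6623 pm → p₀ = h/λ₀ = 2.4888e-22 kg·m/s
Δλ = λ_C(1 − cos 18°) = 0.1188 pm
λ' = 2.7811 pm → p' = h/λ' = 2.3826e-22 kg·m/s

The scattered photon makes angle θ = 18° with the incident direction, so by the law of cosines:
|p⃗_e|² = p₀² + p'² − 2p₀p'cos θ
|p⃗_e|² = (2.4888e-22)² + (2.3826e-22)² − 2·2.4888e-22·2.3826e-22·cos(18°)
|p⃗_e| = 7.6925e-23 kg·m/s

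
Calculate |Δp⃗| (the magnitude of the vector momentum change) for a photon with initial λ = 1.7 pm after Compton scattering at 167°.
4.8978e-22 kg·m/s

Photon momentum magnitude is p = h/λ.

Initial momentum:
p₀ = h/λ = 6.6261e-34/1.7000e-12 = 3.8977e-22 kg·m/s

After scattering:
λ' = λ + Δλ = 1.7 + 4.7904 = 6.4904 pm
p' = h/λ' = 6.6261e-34/6.4904e-12 = 1.0209e-22 kg·m/s

Momentum is a vector; the scattered photon's direction makes angle θ = 167° with the incident direction. The magnitude of the vector change Δp⃗ = p⃗₀ − p⃗' is found from the law of cosines:
|Δp⃗|² = p₀² + p'² − 2p₀p'cos θ
|Δp⃗|² = (3.8977e-22)² + (1.0209e-22)² − 2·3.8977e-22·1.0209e-22·cos(167°)
|Δp⃗| = 4.8978e-22 kg·m/s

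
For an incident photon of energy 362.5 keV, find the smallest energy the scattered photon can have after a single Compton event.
149.8683 keV (at θ = 180°)

The scattered photon has minimum energy when its wavelength is maximum, i.e., when the Compton shift Δλ = λ_C(1 − cos θ) is maximum. This occurs at θ = 180° (backscattering), giving Δλ_max = 2λ_C = 4.8526 pm.

Initial wavelength: λ₀ = hc/E₀ = 3.4203 pm
Maximum final wavelength: λ'_max = λ₀ + 2λ_C = 3.4203 + 4.8526 = 8.2729 pm
Minimum final energy: E'_min = hc/λ'_max = 149.8683 keV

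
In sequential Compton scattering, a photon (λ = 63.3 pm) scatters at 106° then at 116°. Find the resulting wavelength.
69.8850 pm

Apply Compton shift twice:

First scattering at θ₁ = 106°:
Δλ₁ = λ_C(1 - cos(106°))
Δλ₁ = 2.4263 × 1.2756
Δλ₁ = 3.0951 pm

After first scattering:
λ₁ = 63.3 + 3.0951 = 66.3951 pm

Second scattering at θ₂ = 116°:
Δλ₂ = λ_C(1 - cos(116°))
Δλ₂ = 2.4263 × 1.4384
Δλ₂ = 3.4899 pm

Final wavelength:
λ₂ = 66.3951 + 3.4899 = 69.8850 pm

Total shift: Δλ_total = 3.0951 + 3.4899 = 6.5850 pm

(Intermediate values are shown rounded; full precision is carried through to the final answer.)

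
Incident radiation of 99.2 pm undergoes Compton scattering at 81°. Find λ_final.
101.2468 pm

Using the Compton scattering formula:
λ' = λ + Δλ = λ + λ_C(1 - cos θ)

Given:
- Initial wavelength λ = 99.2 pm
- Scattering angle θ = 81°
- Compton wavelength λ_C ≈ 2.4263 pm

Calculate the shift:
Δλ = 2.4263 × (1 - cos(81°))
Δλ = 2.4263 × 0.8436
Δλ = 2.0468 pm

Final wavelength:
λ' = 99.2 + 2.0468 = 101.2468 pm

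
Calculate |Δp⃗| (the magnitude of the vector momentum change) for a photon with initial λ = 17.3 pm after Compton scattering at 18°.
1.1945e-23 kg·m/s

Photon momentum magnitude is p = h/λ.

Initial momentum:
p₀ = h/λ = 6.6261e-34/1.7300e-11 = 3.8301e-23 kg·m/s

After scattering:
λ' = λ + Δλ = 17.3 + 0.1188 = 17.4188 pm
p' = h/λ' = 6.6261e-34/1.7419e-11 = 3.8040e-23 kg·m/s

Momentum is a vector; the scattered photon's direction makes angle θ = 18° with the incident direction. The magnitude of the vector change Δp⃗ = p⃗₀ − p⃗' is found from the law of cosines:
|Δp⃗|² = p₀² + p'² − 2p₀p'cos θ
|Δp⃗|² = (3.8301e-23)² + (3.8040e-23)² − 2·3.8301e-23·3.8040e-23·cos(18°)
|Δp⃗| = 1.1945e-23 kg·m/s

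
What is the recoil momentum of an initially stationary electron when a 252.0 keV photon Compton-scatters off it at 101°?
1.7233e-22 kg·m/s

The electron is initially at rest, so by conservation of momentum:
p⃗_e = p⃗₀ − p⃗'  (incident photon momentum minus scattered photon momentum)

Photon momentum magnitudes (p = h/λ = E/c):
λ₀ = hc/E₀ = 4.9200 pm → p₀ = h/λ₀ = 1.3468e-22 kg·m/s
Δλ = λ_C(1 − cos 101°) = 2.8893 pm
λ' = 7.8093 pm → p' = h/λ' = 8.4849e-23 kg·m/s

The scattered photon makes angle θ = 101° with the incident direction, so by the law of cosines:
|p⃗_e|² = p₀² + p'² − 2p₀p'cos θ
|p⃗_e|² = (1.3468e-22)² + (8.4849e-23)² − 2·1.3468e-22·8.4849e-23·cos(101°)
|p⃗_e| = 1.7233e-22 kg·m/s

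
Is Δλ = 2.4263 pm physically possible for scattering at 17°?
No, inconsistent

Calculate the expected shift for θ = 17°:

Δλ_expected = λ_C(1 - cos(17°))
Δλ_expected = 2.4263 × (1 - cos(17°))
Δλ_expected = 2.4263 × 0.0437
Δλ_expected = 0.1060 pm

Given shift: 2.4263 pm
Expected shift: 0.1060 pm
Difference: 2.3203 pm

The values do not match. The given shift corresponds to θ ≈ 90.0°, not 17°.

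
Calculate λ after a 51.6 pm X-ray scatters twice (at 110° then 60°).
56.0693 pm

Apply Compton shift twice:

First scattering at θ₁ = 110°:
Δλ₁ = λ_C(1 - cos(110°))
Δλ₁ = 2.4263 × 1.3420
Δλ₁ = 3.2562 pm

After first scattering:
λ₁ = 51.6 + 3.2562 = 54.8562 pm

Second scattering at θ₂ = 60°:
Δλ₂ = λ_C(1 - cos(60°))
Δλ₂ = 2.4263 × 0.5000
Δλ₂ = 1.2132 pm

Final wavelength:
λ₂ = 54.8562 + 1.2132 = 56.0693 pm

Total shift: Δλ_total = 3.2562 + 1.2132 = 4.4693 pm

(Intermediate values are shown rounded; full precision is carried through to the final answer.)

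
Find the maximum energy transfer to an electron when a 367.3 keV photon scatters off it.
216.6175 keV

Maximum energy transfer occurs at θ = 180° (backscattering).

Initial photon: E₀ = 367.3 keV → λ₀ = 3.3756 pm

Maximum Compton shift (at 180°):
Δλ_max = 2λ_C = 2 × 2.4263 = 4.8526 pm

Final wavelength:
λ' = 3.3756 + 4.8526 = 8.2282 pm

Minimum photon energy (maximum energy to electron):
E'_min = hc/λ' = 150.6825 keV

Maximum electron kinetic energy:
K_max = E₀ - E'_min = 367.3000 - 150.6825 = 216.6175 keV

(Intermediate values are shown rounded; full precision is carried through to the final answer.)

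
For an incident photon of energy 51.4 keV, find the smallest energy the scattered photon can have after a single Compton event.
42.7914 keV (at θ = 180°)

The scattered photon has minimum energy when its wavelength is maximum, i.e., when the Compton shift Δλ = λ_C(1 − cos θ) is maximum. This occurs at θ = 180° (backscattering), giving Δλ_max = 2λ_C = 4.8526 pm.

Initial wavelength: λ₀ = hc/E₀ = 24.1214 pm
Maximum final wavelength: λ'_max = λ₀ + 2λ_C = 24.1214 + 4.8526 = 28.9741 pm
Minimum final energy: E'_min = hc/λ'_max = 42.7914 keV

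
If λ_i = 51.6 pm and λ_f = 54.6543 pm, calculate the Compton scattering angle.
105.00°

First find the wavelength shift:
Δλ = λ' - λ = 54.6543 - 51.6 = 3.0543 pm

Using Δλ = λ_C(1 - cos θ), with λ_C = h/(m_e·c) ≈ 2.42631024 pm:
cos θ = 1 - Δλ/λ_C
cos θ = 1 - 3.0543/2.42631024
cos θ = -0.258825

θ = arccos(-0.258825)
θ = 105.00°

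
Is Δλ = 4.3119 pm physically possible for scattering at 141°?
Yes, consistent

Calculate the expected shift for θ = 141°:

Δλ_expected = λ_C(1 - cos(141°))
Δλ_expected = 2.4263 × (1 - cos(141°))
Δλ_expected = 2.4263 × 1.7771
Δλ_expected = 4.3119 pm

Given shift: 4.3119 pm
Expected shift: 4.3119 pm
Difference: 0.0000 pm

The values match. This is consistent with Compton scattering at the stated angle.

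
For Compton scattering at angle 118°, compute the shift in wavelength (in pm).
3.5654 pm

Using the Compton scattering formula:
Δλ = λ_C(1 - cos θ)

where λ_C = h/(m_e·c) ≈ 2.4263 pm is the Compton wavelength of an electron.

For θ = 118°:
cos(118°) = -0.4695
1 - cos(118°) = 1.4695

Δλ = 2.4263 × 1.4695
Δλ = 3.5654 pm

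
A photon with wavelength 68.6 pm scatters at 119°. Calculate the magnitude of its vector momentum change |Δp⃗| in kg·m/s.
1.6232e-23 kg·m/s

Photon momentum magnitude is p = h/λ.

Initial momentum:
p₀ = h/λ = 6.6261e-34/6.8600e-11 = 9.6590e-24 kg·m/s

After scattering:
λ' = λ + Δλ = 68.6 + 3.6026 = 72.2026 pm
p' = h/λ' = 6.6261e-34/7.2203e-11 = 9.1771e-24 kg·m/s

Momentum is a vector; the scattered photon's direction makes angle θ = 119° with the incident direction. The magnitude of the vector change Δp⃗ = p⃗₀ − p⃗' is found from the law of cosines:
|Δp⃗|² = p₀² + p'² − 2p₀p'cos θ
|Δp⃗|² = (9.6590e-24)² + (9.1771e-24)² − 2·9.6590e-24·9.1771e-24·cos(119°)
|Δp⃗| = 1.6232e-23 kg·m/s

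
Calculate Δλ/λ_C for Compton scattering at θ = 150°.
1.8660 λ_C

The Compton shift formula is:
Δλ = λ_C(1 - cos θ)

Dividing both sides by λ_C:
Δλ/λ_C = 1 - cos θ

For θ = 150°:
Δλ/λ_C = 1 - cos(150°)
Δλ/λ_C = 1 - -0.8660
Δλ/λ_C = 1.8660

This means the shift is 1.8660 × λ_C = 4.5276 pm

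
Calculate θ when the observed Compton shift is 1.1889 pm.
59.34°

From the Compton formula Δλ = λ_C(1 - cos θ), we can solve for θ:

cos θ = 1 - Δλ/λ_C

Given:
- Δλ = 1.1889 pm
- λ_C = h/(m_e·c) ≈ 2.42631024 pm

cos θ = 1 - 1.1889/2.42631024
cos θ = 1 - 0.490003
cos θ = 0.509997

θ = arccos(0.509997)
θ = 59.34°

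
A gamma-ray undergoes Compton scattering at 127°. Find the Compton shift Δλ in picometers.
3.8865 pm

Using the Compton scattering formula:
Δλ = λ_C(1 - cos θ)

where λ_C = h/(m_e·c) ≈ 2.4263 pm is the Compton wavelength of an electron.

For θ = 127°:
cos(127°) = -0.6018
1 - cos(127°) = 1.6018

Δλ = 2.4263 × 1.6018
Δλ = 3.8865 pm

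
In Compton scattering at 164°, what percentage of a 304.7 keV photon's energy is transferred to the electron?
0.5391 (or 53.91%)

Calculate initial and final photon energies:

Initial: E₀ = 304.7 keV → λ₀ = 4.0691 pm
Compton shift: Δλ = 4.7586 pm
Final wavelength: λ' = 8.8277 pm
Final energy: E' = 140.4492 keV

Fractional energy loss:
(E₀ - E')/E₀ = (304.7000 - 140.4492)/304.7000
= 164.2508/304.7000
= 0.5391
= 53.91%

(Intermediate values are shown rounded; full precision is carried through to the final answer.)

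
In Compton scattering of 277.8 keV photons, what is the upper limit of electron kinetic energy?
144.7083 keV

Maximum energy transfer occurs at θ = 180° (backscattering).

Initial photon: E₀ = 277.8 keV → λ₀ = 4.4631 pm

Maximum Compton shift (at 180°):
Δλ_max = 2λ_C = 2 × 2.4263 = 4.8526 pm

Final wavelength:
λ' = 4.4631 + 4.8526 = 9.3157 pm

Minimum photon energy (maximum energy to electron):
E'_min = hc/λ' = 133.0917 keV

Maximum electron kinetic energy:
K_max = E₀ - E'_min = 277.8000 - 133.0917 = 144.7083 keV

(Intermediate values are shown rounded; full precision is carried through to the final answer.)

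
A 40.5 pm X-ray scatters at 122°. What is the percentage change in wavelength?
9.1656%

Calculate the Compton shift:
Δλ = λ_C(1 - cos(122°))
Δλ = 2.4263 × (1 - cos(122°))
Δλ = 2.4263 × 1.5299
Δλ = 3.7121 pm

Percentage change:
(Δλ/λ₀) × 100 = (3.7121/40.5) × 100
= 9.1656%

(Intermediate values are shown rounded; full precision is carried through to the final answer.)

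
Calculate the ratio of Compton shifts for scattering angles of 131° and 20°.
131° produces the larger shift by a factor of 27.460

Calculate both shifts using Δλ = λ_C(1 - cos θ):

For θ₁ = 20°:
Δλ₁ = 2.4263 × (1 - cos(20°))
Δλ₁ = 2.4263 × 0.0603
Δλ₁ = 0.1463 pm

For θ₂ = 131°:
Δλ₂ = 2.4263 × (1 - cos(131°))
Δλ₂ = 2.4263 × 1.6561
Δλ₂ = 4.0181 pm

The 131° angle produces the larger shift.
Ratio: 4.0181/0.1463 = 27.460

(Intermediate values are shown rounded; full precision is carried through to the final answer.)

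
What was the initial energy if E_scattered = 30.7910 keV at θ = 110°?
33.5000 keV

Convert final energy to wavelength (hc ≈ 1239.842 keV·pm):
λ' = hc/E' = 1239.842 / 30.7910 = 40.2664 pm

Calculate the Compton shift:
Δλ = λ_C(1 - cos(110°))
Δλ = 2.4263 × (1 - cos(110°))
Δλ = 3.2562 pm

Initial wavelength:
λ = λ' - Δλ = 40.2664 - 3.2562 = 37.0102 pm

Initial energy:
E = hc/λ = 1239.842 / 37.0102 = 33.5000 keV

(Intermediate values are shown rounded; full precision is carried through to the final answer.)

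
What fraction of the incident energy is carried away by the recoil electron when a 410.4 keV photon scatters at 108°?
0.5125 (or 51.25%)

Calculate initial and final photon energies:

Initial: E₀ = 410.4 keV → λ₀ = 3.0211 pm
Compton shift: Δλ = 3.1761 pm
Final wavelength: λ' = 6.1971 pm
Final energy: E' = 200.0668 keV

Fractional energy loss:
(E₀ - E')/E₀ = (410.4000 - 200.0668)/410.4000
= 210.3332/410.4000
= 0.5125
= 51.25%

(Intermediate values are shown rounded; full precision is carried through to the final answer.)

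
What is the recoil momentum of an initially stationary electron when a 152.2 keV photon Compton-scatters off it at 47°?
6.2397e-23 kg·m/s

The electron is initially at rest, so by conservation of momentum:
p⃗_e = p⃗₀ − p⃗'  (incident photon momentum minus scattered photon momentum)

Photon momentum magnitudes (p = h/λ = E/c):
λ₀ = hc/E₀ = 8.1461 pm → p₀ = h/λ₀ = 8.1340e-23 kg·m/s
Δλ = λ_C(1 − cos 47°) = 0.7716 pm
λ' = 8.9177 pm → p' = h/λ' = 7.4302e-23 kg·m/s

The scattered photon makes angle θ = 47° with the incident direction, so by the law of cosines:
|p⃗_e|² = p₀² + p'² − 2p₀p'cos θ
|p⃗_e|² = (8.1340e-23)² + (7.4302e-23)² − 2·8.1340e-23·7.4302e-23·cos(47°)
|p⃗_e| = 6.2397e-23 kg·m/s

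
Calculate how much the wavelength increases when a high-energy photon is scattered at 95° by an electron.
2.6378 pm

Using the Compton scattering formula:
Δλ = λ_C(1 - cos θ)

where λ_C = h/(m_e·c) ≈ 2.4263 pm is the Compton wavelength of an electron.

For θ = 95°:
cos(95°) = -0.0872
1 - cos(95°) = 1.0872

Δλ = 2.4263 × 1.0872
Δλ = 2.6378 pm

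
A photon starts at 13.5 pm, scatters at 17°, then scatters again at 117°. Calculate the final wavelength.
17.1339 pm

Apply Compton shift twice:

First scattering at θ₁ = 17°:
Δλ₁ = λ_C(1 - cos(17°))
Δλ₁ = 2.4263 × 0.0437
Δλ₁ = 0.1060 pm

After first scattering:
λ₁ = 13.5 + 0.1060 = 13.6060 pm

Second scattering at θ₂ = 117°:
Δλ₂ = λ_C(1 - cos(117°))
Δλ₂ = 2.4263 × 1.4540
Δλ₂ = 3.5278 pm

Final wavelength:
λ₂ = 13.6060 + 3.5278 = 17.1339 pm

Total shift: Δλ_total = 0.1060 + 3.5278 = 3.6339 pm

(Intermediate values are shown rounded; full precision is carried through to the final answer.)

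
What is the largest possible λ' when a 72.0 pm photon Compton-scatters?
76.8526 pm (at θ = 180°)

The Compton shift is Δλ = λ_C(1 − cos θ).

Since cos θ ranges from −1 to 1, the factor (1 − cos θ) ranges from 0 to 2; the maximum shift occurs at θ = 180° (backscattering):
Δλ_max = 2λ_C = 2 × 2.4263 pm = 4.8526 pm

Maximum scattered wavelength:
λ'_max = λ₀ + Δλ_max = 72.0 + 4.8526 = 76.8526 pm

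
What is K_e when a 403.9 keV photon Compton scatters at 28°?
34.2041 keV

By energy conservation: K_e = E_initial - E_final

First find the scattered photon energy:
Initial wavelength: λ = hc/E = 3.0697 pm
Compton shift: Δλ = λ_C(1 - cos(28°)) = 0.2840 pm
Final wavelength: λ' = 3.0697 + 0.2840 = 3.3537 pm
Final photon energy: E' = hc/λ' = 369.6959 keV

Electron kinetic energy:
K_e = E - E' = 403.9000 - 369.6959 = 34.2041 keV

(Intermediate values are shown rounded; full precision is carried through to the final answer.)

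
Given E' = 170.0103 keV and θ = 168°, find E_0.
497.3001 keV

Convert final energy to wavelength (hc ≈ 1239.842 keV·pm):
λ' = hc/E' = 1239.842 / 170.0103 = 7.2927 pm

Calculate the Compton shift:
Δλ = λ_C(1 - cos(168°))
Δλ = 2.4263 × (1 - cos(168°))
Δλ = 4.7996 pm

Initial wavelength:
λ = λ' - Δλ = 7.2927 - 4.7996 = 2.4931 pm

Initial energy:
E = hc/λ = 1239.842 / 2.4931 = 497.3001 keV

(Intermediate values are shown rounded; full precision is carried through to the final answer.)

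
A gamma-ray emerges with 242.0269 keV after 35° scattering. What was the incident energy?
264.7000 keV

Convert final energy to wavelength (hc ≈ 1239.842 keV·pm):
λ' = hc/E' = 1239.842 / 242.0269 = 5.1227 pm

Calculate the Compton shift:
Δλ = λ_C(1 - cos(35°))
Δλ = 2.4263 × (1 - cos(35°))
Δλ = 0.4388 pm

Initial wavelength:
λ = λ' - Δλ = 5.1227 - 0.4388 = 4.6840 pm

Initial energy:
E = hc/λ = 1239.842 / 4.6840 = 264.7000 keV

(Intermediate values are shown rounded; full precision is carried through to the final answer.)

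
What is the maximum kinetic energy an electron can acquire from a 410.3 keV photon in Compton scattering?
252.8480 keV

Maximum energy transfer occurs at θ = 180° (backscattering).

Initial photon: E₀ = 410.3 keV → λ₀ = 3.0218 pm

Maximum Compton shift (at 180°):
Δλ_max = 2λ_C = 2 × 2.4263 = 4.8526 pm

Final wavelength:
λ' = 3.0218 + 4.8526 = 7.8744 pm

Minimum photon energy (maximum energy to electron):
E'_min = hc/λ' = 157.4520 keV

Maximum electron kinetic energy:
K_max = E₀ - E'_min = 410.3000 - 157.4520 = 252.8480 keV

(Intermediate values are shown rounded; full precision is carried through to the final answer.)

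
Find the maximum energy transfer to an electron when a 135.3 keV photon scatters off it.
46.8427 keV

Maximum energy transfer occurs at θ = 180° (backscattering).

Initial photon: E₀ = 135.3 keV → λ₀ = 9.1637 pm

Maximum Compton shift (at 180°):
Δλ_max = 2λ_C = 2 × 2.4263 = 4.8526 pm

Final wavelength:
λ' = 9.1637 + 4.8526 = 14.0163 pm

Minimum photon energy (maximum energy to electron):
E'_min = hc/λ' = 88.4573 keV

Maximum electron kinetic energy:
K_max = E₀ - E'_min = 135.3000 - 88.4573 = 46.8427 keV

(Intermediate values are shown rounded; full precision is carried through to the final answer.)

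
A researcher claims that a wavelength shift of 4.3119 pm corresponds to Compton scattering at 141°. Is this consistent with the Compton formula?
Yes, consistent

Calculate the expected shift for θ = 141°:

Δλ_expected = λ_C(1 - cos(141°))
Δλ_expected = 2.4263 × (1 - cos(141°))
Δλ_expected = 2.4263 × 1.7771
Δλ_expected = 4.3119 pm

Given shift: 4.3119 pm
Expected shift: 4.3119 pm
Difference: 0.0000 pm

The values match. This is consistent with Compton scattering at the stated angle.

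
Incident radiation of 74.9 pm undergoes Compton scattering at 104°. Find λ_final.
77.9133 pm

Using the Compton scattering formula:
λ' = λ + Δλ = λ + λ_C(1 - cos θ)

Given:
- Initial wavelength λ = 74.9 pm
- Scattering angle θ = 104°
- Compton wavelength λ_C ≈ 2.4263 pm

Calculate the shift:
Δλ = 2.4263 × (1 - cos(104°))
Δλ = 2.4263 × 1.2419
Δλ = 3.0133 pm

Final wavelength:
λ' = 74.9 + 3.0133 = 77.9133 pm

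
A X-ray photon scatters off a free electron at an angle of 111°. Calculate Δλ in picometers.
3.2958 pm

Using the Compton scattering formula:
Δλ = λ_C(1 - cos θ)

where λ_C = h/(m_e·c) ≈ 2.4263 pm is the Compton wavelength of an electron.

For θ = 111°:
cos(111°) = -0.3584
1 - cos(111°) = 1.3584

Δλ = 2.4263 × 1.3584
Δλ = 3.2958 pm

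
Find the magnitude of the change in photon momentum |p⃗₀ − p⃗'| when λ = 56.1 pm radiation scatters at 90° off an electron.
1.6361e-23 kg·m/s

Photon momentum magnitude is p = h/λ.

Initial momentum:
p₀ = h/λ = 6.6261e-34/5.6100e-11 = 1.1811e-23 kg·m/s

After scattering:
λ' = λ + Δλ = 56.1 + 2.4263 = 58.5263 pm
p' = h/λ' = 6.6261e-34/5.8526e-11 = 1.1322e-23 kg·m/s

Momentum is a vector; the scattered photon's direction makes angle θ = 90° with the incident direction. The magnitude of the vector change Δp⃗ = p⃗₀ − p⃗' is found from the law of cosines:
|Δp⃗|² = p₀² + p'² − 2p₀p'cos θ
|Δp⃗|² = (1.1811e-23)² + (1.1322e-23)² − 2·1.1811e-23·1.1322e-23·cos(90°)
|Δp⃗| = 1.6361e-23 kg·m/s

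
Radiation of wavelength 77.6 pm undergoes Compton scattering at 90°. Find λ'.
80.0263 pm

Using the Compton formula: λ' = λ + λ_C(1 − cos θ)

For θ = 90°, cos θ = 0 (exact) = 0.0000, so:
1 − cos 90° = 1 − (0) = 1.0000

Δλ = λ_C × 1.0000 = 2.4263 × 1.0000 = 2.4263 pm

λ' = 77.6 + 2.4263 = 80.0263 pm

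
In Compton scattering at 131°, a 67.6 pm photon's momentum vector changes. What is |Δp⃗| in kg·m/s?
1.7340e-23 kg·m/s

Photon momentum magnitude is p = h/λ.

Initial momentum:
p₀ = h/λ = 6.6261e-34/6.7600e-11 = 9.8019e-24 kg·m/s

After scattering:
λ' = λ + Δλ = 67.6 + 4.0181 = 71.6181 pm
p' = h/λ' = 6.6261e-34/7.1618e-11 = 9.2519e-24 kg·m/s

Momentum is a vector; the scattered photon's direction makes angle θ = 131° with the incident direction. The magnitude of the vector change Δp⃗ = p⃗₀ − p⃗' is found from the law of cosines:
|Δp⃗|² = p₀² + p'² − 2p₀p'cos θ
|Δp⃗|² = (9.8019e-24)² + (9.2519e-24)² − 2·9.8019e-24·9.2519e-24·cos(131°)
|Δp⃗| = 1.7340e-23 kg·m/s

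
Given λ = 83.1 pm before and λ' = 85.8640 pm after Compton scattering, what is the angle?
98.00°

First find the wavelength shift:
Δλ = λ' - λ = 85.8640 - 83.1 = 2.7640 pm

Using Δλ = λ_C(1 - cos θ), with λ_C = h/(m_e·c) ≈ 2.42631024 pm:
cos θ = 1 - Δλ/λ_C
cos θ = 1 - 2.7640/2.42631024
cos θ = -0.139178

θ = arccos(-0.139178)
θ = 98.00°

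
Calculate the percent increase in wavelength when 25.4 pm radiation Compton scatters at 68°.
5.9740%

Calculate the Compton shift:
Δλ = λ_C(1 - cos(68°))
Δλ = 2.4263 × (1 - cos(68°))
Δλ = 2.4263 × 0.6254
Δλ = 1.5174 pm

Percentage change:
(Δλ/λ₀) × 100 = (1.5174/25.4) × 100
= 5.9740%

(Intermediate values are shown rounded; full precision is carried through to the final answer.)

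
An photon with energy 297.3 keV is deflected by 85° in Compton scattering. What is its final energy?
194.1749 keV

First convert energy to wavelength:
λ = hc/E, with hc ≈ 1239.842 keV·pm (i.e. 1239.842 eV·nm)

For E = 297.3 keV = 297300 eV:
λ = 1239.842 keV·pm / 297.3 keV
λ = 4.1703 pm

Calculate the Compton shift:
Δλ = λ_C(1 - cos(85°)) = 2.4263 × 0.9128
Δλ = 2.2148 pm

Final wavelength:
λ' = 4.1703 + 2.2148 = 6.3852 pm

Final energy:
E' = hc/λ' = 1239.842 / 6.3852 = 194.1749 keV

(Intermediate values are shown rounded; full precision is carried through to the final answer.)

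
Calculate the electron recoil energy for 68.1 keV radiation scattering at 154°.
13.7526 keV

By energy conservation: K_e = E_initial - E_final

First find the scattered photon energy:
Initial wavelength: λ = hc/E = 18.2062 pm
Compton shift: Δλ = λ_C(1 - cos(154°)) = 4.6071 pm
Final wavelength: λ' = 18.2062 + 4.6071 = 22.8133 pm
Final photon energy: E' = hc/λ' = 54.3474 keV

Electron kinetic energy:
K_e = E - E' = 68.1000 - 54.3474 = 13.7526 keV

(Intermediate values are shown rounded; full precision is carried through to the final answer.)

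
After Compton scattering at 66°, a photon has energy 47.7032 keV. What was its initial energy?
50.5000 keV

Convert final energy to wavelength (hc ≈ 1239.842 keV·pm):
λ' = hc/E' = 1239.842 / 47.7032 = 25.9908 pm

Calculate the Compton shift:
Δλ = λ_C(1 - cos(66°))
Δλ = 2.4263 × (1 - cos(66°))
Δλ = 1.4394 pm

Initial wavelength:
λ = λ' - Δλ = 25.9908 - 1.4394 = 24.5513 pm

Initial energy:
E = hc/λ = 1239.842 / 24.5513 = 50.5000 keV

(Intermediate values are shown rounded; full precision is carried through to the final answer.)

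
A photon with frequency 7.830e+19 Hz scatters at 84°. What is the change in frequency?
2.835e+19 Hz (decrease)

Convert frequency to wavelength (c = 299792458 m/s):
λ₀ = c/f₀ = 299792458/7.830e+19 = 3.8287670e-12 m = 3.8288 pm

Calculate Compton shift:
Δλ = λ_C(1 - cos(84°)) = 2.1727 pm

Final wavelength:
λ' = λ₀ + Δλ = 3.8288 + 2.1727 = 6.0015 pm

Final frequency:
f' = c/λ' = 299792458/6.0014588e-12 = 4.9953265e+19 Hz

Frequency shift (decrease):
Δf = f₀ - f' = 7.830e+19 - 4.9953265e+19 = 2.835e+19 Hz

(Intermediate values are shown rounded; full precision is carried through to the final answer.)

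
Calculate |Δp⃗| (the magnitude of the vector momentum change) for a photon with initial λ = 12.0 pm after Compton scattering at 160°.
9.3477e-23 kg·m/s

Photon momentum magnitude is p = h/λ.

Initial momentum:
p₀ = h/λ = 6.6261e-34/1.2000e-11 = 5.5217e-23 kg·m/s

After scattering:
λ' = λ + Δλ = 12.0 + 4.7063 = 16.7063 pm
p' = h/λ' = 6.6261e-34/1.6706e-11 = 3.9662e-23 kg·m/s

Momentum is a vector; the scattered photon's direction makes angle θ = 160° with the incident direction. The magnitude of the vector change Δp⃗ = p⃗₀ − p⃗' is found from the law of cosines:
|Δp⃗|² = p₀² + p'² − 2p₀p'cos θ
|Δp⃗|² = (5.5217e-23)² + (3.9662e-23)² − 2·5.5217e-23·3.9662e-23·cos(160°)
|Δp⃗| = 9.3477e-23 kg·m/s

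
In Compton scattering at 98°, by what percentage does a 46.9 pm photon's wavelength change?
5.8934%

Calculate the Compton shift:
Δλ = λ_C(1 - cos(98°))
Δλ = 2.4263 × (1 - cos(98°))
Δλ = 2.4263 × 1.1392
Δλ = 2.7640 pm

Percentage change:
(Δλ/λ₀) × 100 = (2.7640/46.9) × 100
= 5.8934%

(Intermediate values are shown rounded; full precision is carried through to the final answer.)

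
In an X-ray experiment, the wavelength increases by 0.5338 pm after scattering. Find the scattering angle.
38.74°

From the Compton formula Δλ = λ_C(1 - cos θ), we can solve for θ:

cos θ = 1 - Δλ/λ_C

Given:
- Δλ = 0.5338 pm
- λ_C = h/(m_e·c) ≈ 2.42631024 pm

cos θ = 1 - 0.5338/2.42631024
cos θ = 1 - 0.220005
cos θ = 0.779995

θ = arccos(0.779995)
θ = 38.74°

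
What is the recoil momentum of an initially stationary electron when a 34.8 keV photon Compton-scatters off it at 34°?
1.0814e-23 kg·m/s

The electron is initially at rest, so by conservation of momentum:
p⃗_e = p⃗₀ − p⃗'  (incident photon momentum minus scattered photon momentum)

Photon momentum magnitudes (p = h/λ = E/c):
λ₀ = hc/E₀ = 35.6276 pm → p₀ = h/λ₀ = 1.8598e-23 kg·m/s
Δλ = λ_C(1 − cos 34°) = 0.4148 pm
λ' = 36.0425 pm → p' = h/λ' = 1.8384e-23 kg·m/s

The scattered photon makes angle θ = 34° with the incident direction, so by the law of cosines:
|p⃗_e|² = p₀² + p'² − 2p₀p'cos θ
|p⃗_e|² = (1.8598e-23)² + (1.8384e-23)² − 2·1.8598e-23·1.8384e-23·cos(34°)
|p⃗_e| = 1.0814e-23 kg·m/s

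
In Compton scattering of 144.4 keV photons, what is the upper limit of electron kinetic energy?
52.1415 keV

Maximum energy transfer occurs at θ = 180° (backscattering).

Initial photon: E₀ = 144.4 keV → λ₀ = 8.5862 pm

Maximum Compton shift (at 180°):
Δλ_max = 2λ_C = 2 × 2.4263 = 4.8526 pm

Final wavelength:
λ' = 8.5862 + 4.8526 = 13.4388 pm

Minimum photon energy (maximum energy to electron):
E'_min = hc/λ' = 92.2585 keV

Maximum electron kinetic energy:
K_max = E₀ - E'_min = 144.4000 - 92.2585 = 52.1415 keV

(Intermediate values are shown rounded; full precision is carried through to the final answer.)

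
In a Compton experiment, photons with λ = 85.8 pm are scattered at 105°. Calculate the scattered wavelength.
88.8543 pm

Using the Compton scattering formula:
λ' = λ + Δλ = λ + λ_C(1 - cos θ)

Given:
- Initial wavelength λ = 85.8 pm
- Scattering angle θ = 105°
- Compton wavelength λ_C ≈ 2.4263 pm

Calculate the shift:
Δλ = 2.4263 × (1 - cos(105°))
Δλ = 2.4263 × 1.2588
Δλ = 3.0543 pm

Final wavelength:
λ' = 85.8 + 3.0543 = 88.8543 pm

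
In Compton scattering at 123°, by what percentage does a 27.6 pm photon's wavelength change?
13.5789%

Calculate the Compton shift:
Δλ = λ_C(1 - cos(123°))
Δλ = 2.4263 × (1 - cos(123°))
Δλ = 2.4263 × 1.5446
Δλ = 3.7478 pm

Percentage change:
(Δλ/λ₀) × 100 = (3.7478/27.6) × 100
= 13.5789%

(Intermediate values are shown rounded; full precision is carried through to the final answer.)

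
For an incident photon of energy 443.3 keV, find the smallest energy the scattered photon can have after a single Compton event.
162.0821 keV (at θ = 180°)

The scattered photon has minimum energy when its wavelength is maximum, i.e., when the Compton shift Δλ = λ_C(1 − cos θ) is maximum. This occurs at θ = 180° (backscattering), giving Δλ_max = 2λ_C = 4.8526 pm.

Initial wavelength: λ₀ = hc/E₀ = 2.7968 pm
Maximum final wavelength: λ'_max = λ₀ + 2λ_C = 2.7968 + 4.8526 = 7.6495 pm
Minimum final energy: E'_min = hc/λ'_max = 162.0821 keV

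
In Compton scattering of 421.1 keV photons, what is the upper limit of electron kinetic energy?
262.0830 keV

Maximum energy transfer occurs at θ = 180° (backscattering).

Initial photon: E₀ = 421.1 keV → λ₀ = 2.9443 pm

Maximum Compton shift (at 180°):
Δλ_max = 2λ_C = 2 × 2.4263 = 4.8526 pm

Final wavelength:
λ' = 2.9443 + 4.8526 = 7.7969 pm

Minimum photon energy (maximum energy to electron):
E'_min = hc/λ' = 159.0170 keV

Maximum electron kinetic energy:
K_max = E₀ - E'_min = 421.1000 - 159.0170 = 262.0830 keV

(Intermediate values are shown rounded; full precision is carried through to the final answer.)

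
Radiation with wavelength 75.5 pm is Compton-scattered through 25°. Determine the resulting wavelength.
75.7273 pm

Using the Compton scattering formula:
λ' = λ + Δλ = λ + λ_C(1 - cos θ)

Given:
- Initial wavelength λ = 75.5 pm
- Scattering angle θ = 25°
- Compton wavelength λ_C ≈ 2.4263 pm

Calculate the shift:
Δλ = 2.4263 × (1 - cos(25°))
Δλ = 2.4263 × 0.0937
Δλ = 0.2273 pm

Final wavelength:
λ' = 75.5 + 0.2273 = 75.7273 pm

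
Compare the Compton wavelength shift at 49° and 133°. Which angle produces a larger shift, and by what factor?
133° produces the larger shift by a factor of 4.890

Calculate both shifts using Δλ = λ_C(1 - cos θ):

For θ₁ = 49°:
Δλ₁ = 2.4263 × (1 - cos(49°))
Δλ₁ = 2.4263 × 0.3439
Δλ₁ = 0.8345 pm

For θ₂ = 133°:
Δλ₂ = 2.4263 × (1 - cos(133°))
Δλ₂ = 2.4263 × 1.6820
Δλ₂ = 4.0810 pm

The 133° angle produces the larger shift.
Ratio: 4.0810/0.8345 = 4.890

(Intermediate values are shown rounded; full precision is carried through to the final answer.)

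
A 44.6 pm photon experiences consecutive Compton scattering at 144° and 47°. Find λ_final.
49.7608 pm

Apply Compton shift twice:

First scattering at θ₁ = 144°:
Δλ₁ = λ_C(1 - cos(144°))
Δλ₁ = 2.4263 × 1.8090
Δλ₁ = 4.3892 pm

After first scattering:
λ₁ = 44.6 + 4.3892 = 48.9892 pm

Second scattering at θ₂ = 47°:
Δλ₂ = λ_C(1 - cos(47°))
Δλ₂ = 2.4263 × 0.3180
Δλ₂ = 0.7716 pm

Final wavelength:
λ₂ = 48.9892 + 0.7716 = 49.7608 pm

Total shift: Δλ_total = 4.3892 + 0.7716 = 5.1608 pm

(Intermediate values are shown rounded; full precision is carried through to the final answer.)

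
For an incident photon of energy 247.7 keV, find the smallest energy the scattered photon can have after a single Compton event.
125.7696 keV (at θ = 180°)

The scattered photon has minimum energy when its wavelength is maximum, i.e., when the Compton shift Δλ = λ_C(1 − cos θ) is maximum. This occurs at θ = 180° (backscattering), giving Δλ_max = 2λ_C = 4.8526 pm.

Initial wavelength: λ₀ = hc/E₀ = 5.0054 pm
Maximum final wavelength: λ'_max = λ₀ + 2λ_C = 5.0054 + 4.8526 = 9.8580 pm
Minimum final energy: E'_min = hc/λ'_max = 125.7696 keV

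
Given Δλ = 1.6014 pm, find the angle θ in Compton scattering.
70.12°

From the Compton formula Δλ = λ_C(1 - cos θ), we can solve for θ:

cos θ = 1 - Δλ/λ_C

Given:
- Δλ = 1.6014 pm
- λ_C = h/(m_e·c) ≈ 2.42631024 pm

cos θ = 1 - 1.6014/2.42631024
cos θ = 1 - 0.660015
cos θ = 0.339985

θ = arccos(0.339985)
θ = 70.12°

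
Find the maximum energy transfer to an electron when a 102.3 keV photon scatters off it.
29.2490 keV

Maximum energy transfer occurs at θ = 180° (backscattering).

Initial photon: E₀ = 102.3 keV → λ₀ = 12.1197 pm

Maximum Compton shift (at 180°):
Δλ_max = 2λ_C = 2 × 2.4263 = 4.8526 pm

Final wavelength:
λ' = 12.1197 + 4.8526 = 16.9723 pm

Minimum photon energy (maximum energy to electron):
E'_min = hc/λ' = 73.0510 keV

Maximum electron kinetic energy:
K_max = E₀ - E'_min = 102.3000 - 73.0510 = 29.2490 keV

(Intermediate values are shown rounded; full precision is carried through to the final answer.)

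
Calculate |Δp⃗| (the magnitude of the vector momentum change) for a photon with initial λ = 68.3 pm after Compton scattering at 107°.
1.5257e-23 kg·m/s

Photon momentum magnitude is p = h/λ.

Initial momentum:
p₀ = h/λ = 6.6261e-34/6.8300e-11 = 9.7014e-24 kg·m/s

After scattering:
λ' = λ + Δλ = 68.3 + 3.1357 = 71.4357 pm
p' = h/λ' = 6.6261e-34/7.1436e-11 = 9.2756e-24 kg·m/s

Momentum is a vector; the scattered photon's direction makes angle θ = 107° with the incident direction. The magnitude of the vector change Δp⃗ = p⃗₀ − p⃗' is found from the law of cosines:
|Δp⃗|² = p₀² + p'² − 2p₀p'cos θ
|Δp⃗|² = (9.7014e-24)² + (9.2756e-24)² − 2·9.7014e-24·9.2756e-24·cos(107°)
|Δp⃗| = 1.5257e-23 kg·m/s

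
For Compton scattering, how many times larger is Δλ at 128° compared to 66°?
128° produces the larger shift by a factor of 2.723

Calculate both shifts using Δλ = λ_C(1 - cos θ):

For θ₁ = 66°:
Δλ₁ = 2.4263 × (1 - cos(66°))
Δλ₁ = 2.4263 × 0.5933
Δλ₁ = 1.4394 pm

For θ₂ = 128°:
Δλ₂ = 2.4263 × (1 - cos(128°))
Δλ₂ = 2.4263 × 1.6157
Δλ₂ = 3.9201 pm

The 128° angle produces the larger shift.
Ratio: 3.9201/1.4394 = 2.723

(Intermediate values are shown rounded; full precision is carried through to the final answer.)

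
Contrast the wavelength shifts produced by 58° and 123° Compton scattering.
123° produces the larger shift by a factor of 3.286

Calculate both shifts using Δλ = λ_C(1 - cos θ):

For θ₁ = 58°:
Δλ₁ = 2.4263 × (1 - cos(58°))
Δλ₁ = 2.4263 × 0.4701
Δλ₁ = 1.1406 pm

For θ₂ = 123°:
Δλ₂ = 2.4263 × (1 - cos(123°))
Δλ₂ = 2.4263 × 1.5446
Δλ₂ = 3.7478 pm

The 123° angle produces the larger shift.
Ratio: 3.7478/1.1406 = 3.286

(Intermediate values are shown rounded; full precision is carried through to the final answer.)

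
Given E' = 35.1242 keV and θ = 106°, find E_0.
38.5000 keV

Convert final energy to wavelength (hc ≈ 1239.842 keV·pm):
λ' = hc/E' = 1239.842 / 35.1242 = 35.2988 pm

Calculate the Compton shift:
Δλ = λ_C(1 - cos(106°))
Δλ = 2.4263 × (1 - cos(106°))
Δλ = 3.0951 pm

Initial wavelength:
λ = λ' - Δλ = 35.2988 - 3.0951 = 32.2037 pm

Initial energy:
E = hc/λ = 1239.842 / 32.2037 = 38.5000 keV

(Intermediate values are shown rounded; full precision is carried through to the final answer.)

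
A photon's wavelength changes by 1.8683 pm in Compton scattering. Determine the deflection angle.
76.70°

From the Compton formula Δλ = λ_C(1 - cos θ), we can solve for θ:

cos θ = 1 - Δλ/λ_C

Given:
- Δλ = 1.8683 pm
- λ_C = h/(m_e·c) ≈ 2.42631024 pm

cos θ = 1 - 1.8683/2.42631024
cos θ = 1 - 0.770017
cos θ = 0.229983

θ = arccos(0.229983)
θ = 76.70°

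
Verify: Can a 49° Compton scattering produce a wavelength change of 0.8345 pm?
Yes, consistent

Calculate the expected shift for θ = 49°:

Δλ_expected = λ_C(1 - cos(49°))
Δλ_expected = 2.4263 × (1 - cos(49°))
Δλ_expected = 2.4263 × 0.3439
Δλ_expected = 0.8345 pm

Given shift: 0.8345 pm
Expected shift: 0.8345 pm
Difference: 0.0000 pm

The values match. This is consistent with Compton scattering at the stated angle.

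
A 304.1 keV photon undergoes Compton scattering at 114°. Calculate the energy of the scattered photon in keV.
165.5271 keV

First convert energy to wavelength:
λ = hc/E, with hc ≈ 1239.842 keV·pm (i.e. 1239.842 eV·nm)

For E = 304.1 keV = 304100 eV:
λ = 1239.842 keV·pm / 304.1 keV
λ = 4.0771 pm

Calculate the Compton shift:
Δλ = λ_C(1 - cos(114°)) = 2.4263 × 1.4067
Δλ = 3.4132 pm

Final wavelength:
λ' = 4.0771 + 3.4132 = 7.4903 pm

Final energy:
E' = hc/λ' = 1239.842 / 7.4903 = 165.5271 keV

(Intermediate values are shown rounded; full precision is carried through to the final answer.)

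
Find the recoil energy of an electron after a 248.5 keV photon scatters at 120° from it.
104.8130 keV

By energy conservation: K_e = E_initial - E_final

First find the scattered photon energy:
Initial wavelength: λ = hc/E = 4.9893 pm
Compton shift: Δλ = λ_C(1 - cos(120°)) = 3.6395 pm
Final wavelength: λ' = 4.9893 + 3.6395 = 8.6288 pm
Final photon energy: E' = hc/λ' = 143.6870 keV

Electron kinetic energy:
K_e = E - E' = 248.5000 - 143.6870 = 104.8130 keV

(Intermediate values are shown rounded; full precision is carried through to the final answer.)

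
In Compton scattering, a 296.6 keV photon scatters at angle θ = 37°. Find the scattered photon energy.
265.5616 keV

First convert energy to wavelength:
λ = hc/E, with hc ≈ 1239.842 keV·pm (i.e. 1239.842 eV·nm)

For E = 296.6 keV = 296600 eV:
λ = 1239.842 keV·pm / 296.6 keV
λ = 4.1802 pm

Calculate the Compton shift:
Δλ = λ_C(1 - cos(37°)) = 2.4263 × 0.2014
Δλ = 0.4886 pm

Final wavelength:
λ' = 4.1802 + 0.4886 = 4.6688 pm

Final energy:
E' = hc/λ' = 1239.842 / 4.6688 = 265.5616 keV

(Intermediate values are shown rounded; full precision is carried through to the final answer.)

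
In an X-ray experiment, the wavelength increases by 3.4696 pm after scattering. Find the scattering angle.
115.47°

From the Compton formula Δλ = λ_C(1 - cos θ), we can solve for θ:

cos θ = 1 - Δλ/λ_C

Given:
- Δλ = 3.4696 pm
- λ_C = h/(m_e·c) ≈ 2.42631024 pm

cos θ = 1 - 3.4696/2.42631024
cos θ = 1 - 1.429990
cos θ = -0.429990

θ = arccos(-0.429990)
θ = 115.47°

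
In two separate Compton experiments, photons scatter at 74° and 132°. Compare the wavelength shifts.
132° produces the larger shift by a factor of 2.304

Calculate both shifts using Δλ = λ_C(1 - cos θ):

For θ₁ = 74°:
Δλ₁ = 2.4263 × (1 - cos(74°))
Δλ₁ = 2.4263 × 0.7244
Δλ₁ = 1.7575 pm

For θ₂ = 132°:
Δλ₂ = 2.4263 × (1 - cos(132°))
Δλ₂ = 2.4263 × 1.6691
Δλ₂ = 4.0498 pm

The 132° angle produces the larger shift.
Ratio: 4.0498/1.7575 = 2.304

(Intermediate values are shown rounded; full precision is carried through to the final answer.)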